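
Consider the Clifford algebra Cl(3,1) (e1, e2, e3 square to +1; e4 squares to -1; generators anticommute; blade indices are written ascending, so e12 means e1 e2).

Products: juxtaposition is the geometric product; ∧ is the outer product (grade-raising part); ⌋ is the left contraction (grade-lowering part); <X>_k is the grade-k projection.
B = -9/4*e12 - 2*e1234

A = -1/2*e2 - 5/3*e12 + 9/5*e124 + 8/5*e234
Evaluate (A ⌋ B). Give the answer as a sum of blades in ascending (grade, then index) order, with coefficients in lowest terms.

step 1: -15/4 + 83/40*e1 + 18/5*e3 - 10/3*e34 - e134
Answer: -15/4 + 83/40*e1 + 18/5*e3 - 10/3*e34 - e134


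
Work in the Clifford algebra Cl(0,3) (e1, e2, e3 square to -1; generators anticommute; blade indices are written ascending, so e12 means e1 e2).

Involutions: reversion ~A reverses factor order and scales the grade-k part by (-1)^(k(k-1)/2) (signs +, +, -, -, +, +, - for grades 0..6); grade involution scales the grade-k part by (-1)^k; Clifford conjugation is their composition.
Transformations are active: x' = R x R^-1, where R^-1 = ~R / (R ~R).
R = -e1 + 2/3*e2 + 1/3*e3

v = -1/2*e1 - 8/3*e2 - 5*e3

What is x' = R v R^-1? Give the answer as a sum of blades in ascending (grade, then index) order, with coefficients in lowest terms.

~R = -e1 + 2/3*e2 + 1/3*e3, and R ~R = -14/9, so R^-1 = ~R / (-14/9).
R v = 53/18 + 3*e12 + 31/6*e13 - 22/9*e23
Answer: 30/7*e1 + 1/7*e2 + 157/42*e3


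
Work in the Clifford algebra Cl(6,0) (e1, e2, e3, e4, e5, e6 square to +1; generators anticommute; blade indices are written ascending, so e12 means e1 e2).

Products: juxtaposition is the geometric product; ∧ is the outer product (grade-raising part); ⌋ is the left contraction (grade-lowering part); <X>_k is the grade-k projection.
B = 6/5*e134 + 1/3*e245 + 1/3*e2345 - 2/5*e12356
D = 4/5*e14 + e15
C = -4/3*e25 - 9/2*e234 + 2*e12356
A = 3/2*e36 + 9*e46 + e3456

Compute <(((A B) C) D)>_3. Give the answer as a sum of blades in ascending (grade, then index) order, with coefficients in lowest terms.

step 1: 1/3*e26 - 2/5*e124 - 3/5*e125 - 54/5*e136 + 9/5*e146 - 6/5*e156 - 1/3*e236 + 3*e256 + 3*e2356 - 1/2*e2456 + 18/5*e12345 + 1/2*e23456
step 2: 26/5*e1 + 4*e6 + 39/5*e13 - e14 - 233/15*e15 + 12/5*e23 - 108/5*e25 - 26/5*e36 - 151/30*e46 + 65/36*e56 - 8/5*e126 + 29/5*e134 - 2/3*e135 - 8/15*e145 + 13/6*e346 + 65/36*e356 + 27/2*e456 + 81/10*e1236 + 243/5*e1246 - 27/10*e1345 - 18/5*e2345 - 143/10*e3456 - 72/5*e12356 + 12/5*e12456 + 27/5*e123456
step 3: 49/3 + 298/75*e3 + 272/75*e4 + 422/75*e5 - 108/5*e12 + 1999/900*e16 + 972/25*e26 - 177/50*e34 - 249/25*e35 - 857/75*e45 + 637/180*e136 + 167/10*e146 - 34/5*e156 + 72/5*e236 - 28/25*e246 + 88/25*e256 + 19/3*e345 - 42/25*e1234 + 132/25*e1235 + 432/25*e1245 + 923/50*e1346 - 156/25*e1356 + 583/90*e1456 + 297/25*e2346 + 189/50*e2356 + 243/5*e2456 + 13/18*e13456 - 288/25*e23456
step 4: 637/180*e136 + 167/10*e146 - 34/5*e156 + 72/5*e236 - 28/25*e246 + 88/25*e256 + 19/3*e345
Answer: 637/180*e136 + 167/10*e146 - 34/5*e156 + 72/5*e236 - 28/25*e246 + 88/25*e256 + 19/3*e345


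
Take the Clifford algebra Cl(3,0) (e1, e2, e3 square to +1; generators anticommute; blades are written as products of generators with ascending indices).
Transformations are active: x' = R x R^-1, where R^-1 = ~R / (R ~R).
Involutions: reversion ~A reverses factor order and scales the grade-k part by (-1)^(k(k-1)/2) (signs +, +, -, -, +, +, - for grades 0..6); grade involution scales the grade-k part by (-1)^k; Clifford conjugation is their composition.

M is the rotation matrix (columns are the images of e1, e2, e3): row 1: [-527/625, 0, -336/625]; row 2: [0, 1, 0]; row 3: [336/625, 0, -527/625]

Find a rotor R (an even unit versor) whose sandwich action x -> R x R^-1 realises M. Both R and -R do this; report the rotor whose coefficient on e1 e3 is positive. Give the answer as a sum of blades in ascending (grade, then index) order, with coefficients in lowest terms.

Method: write R = a + b12*e1 e2 + b13*e1 e3 + b23*e2 e3 with a^2 + b12^2 + b13^2 + b23^2 = 1 (so R^-1 = ~R). Expanding the columns R e_j ~R gives tr M = 4a^2 - 1 and, from the antisymmetric part, M21 - M12 = -4a*b12, M13 - M31 = 4a*b13, M32 - M23 = -4a*b23.
Here tr M = -429/625, so a^2 = (1 + tr M)/4 = 49/625 and a = ±7/25. Taking a = 7/25: M21 - M12 = 0, M13 - M31 = -672/625, M32 - M23 = 0, giving b12 = 0, b13 = -24/25, b23 = 0, i.e. R = 7/25 - 24/25*e1 e3.
Its e1 e3 coefficient is negative, so report the other preimage -R.
Answer: -7/25 + 24/25*e1 e3. Uniqueness: Spin(3) -> SO(3) maps R and -R to the same rotation of trace -429/625; fixing the sign of the e1 e3 coefficient removes the ambiguity.


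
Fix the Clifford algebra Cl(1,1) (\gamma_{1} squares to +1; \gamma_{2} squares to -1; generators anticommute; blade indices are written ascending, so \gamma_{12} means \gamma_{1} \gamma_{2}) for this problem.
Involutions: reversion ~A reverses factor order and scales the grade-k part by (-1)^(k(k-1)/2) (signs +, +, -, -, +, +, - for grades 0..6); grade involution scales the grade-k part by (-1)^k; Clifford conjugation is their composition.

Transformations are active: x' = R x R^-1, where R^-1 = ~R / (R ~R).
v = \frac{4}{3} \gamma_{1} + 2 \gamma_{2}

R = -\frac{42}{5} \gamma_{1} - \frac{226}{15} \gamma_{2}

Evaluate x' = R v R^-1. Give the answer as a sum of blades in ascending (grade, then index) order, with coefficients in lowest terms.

~R = -\frac{42}{5} \gamma_{1} - \frac{226}{15} \gamma_{2}, and R ~R = -\frac{1408}{9}, so R^-1 = ~R / (-\frac{1408}{9}).
R v = \frac{284}{15} + \frac{148}{45} \gamma_{12}
Answer: \frac{4619}{6600} \gamma_{1} + \frac{3623}{2200} \gamma_{2}


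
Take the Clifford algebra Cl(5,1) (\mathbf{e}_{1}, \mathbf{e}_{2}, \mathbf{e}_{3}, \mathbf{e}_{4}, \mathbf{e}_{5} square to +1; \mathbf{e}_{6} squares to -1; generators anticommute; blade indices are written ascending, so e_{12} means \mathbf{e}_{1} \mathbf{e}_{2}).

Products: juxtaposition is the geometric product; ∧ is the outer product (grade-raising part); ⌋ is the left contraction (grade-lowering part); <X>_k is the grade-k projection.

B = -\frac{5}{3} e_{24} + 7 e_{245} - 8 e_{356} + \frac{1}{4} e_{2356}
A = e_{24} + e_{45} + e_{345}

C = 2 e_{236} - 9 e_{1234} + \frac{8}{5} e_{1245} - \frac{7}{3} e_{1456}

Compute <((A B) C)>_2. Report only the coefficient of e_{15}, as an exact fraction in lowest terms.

step 1: \frac{5}{3} - 7 e_{2} - 7 e_{5} + 7 e_{23} + \frac{5}{3} e_{25} - 8 e_{46} - \frac{5}{3} e_{235} - \frac{1}{4} e_{246} - 8 e_{346} + \frac{1}{4} e_{2346} + \frac{1}{4} e_{3456} + 8 e_{23456}
step 2: \frac{1}{2} e_{4} - 14 e_{6} - \frac{7}{12} e_{13} + \frac{197}{3} e_{14} - \frac{56}{3} e_{15} - \frac{9}{4} e_{16} - 16 e_{24} + \frac{1}{2} e_{34} - 14 e_{36} + 16 e_{45} + \frac{10}{3} e_{56} + \frac{56}{3} e_{123} + \frac{56}{5} e_{124} + \frac{7}{12} e_{125} - 72 e_{126} - \frac{197}{3} e_{134} + \frac{56}{3} e_{135} + \frac{301}{20} e_{136} - \frac{19}{5} e_{145} + \frac{49}{3} e_{146} - \frac{358}{5} e_{156} + 16 e_{234} + \frac{10}{3} e_{236} + \frac{1}{2} e_{245} + \frac{10}{3} e_{356} - 15 e_{1234} + \frac{7}{12} e_{1235} - \frac{362}{5} e_{1236} + \frac{8}{3} e_{1245} + \frac{35}{9} e_{1246} - \frac{211}{20} e_{1256} + \frac{19}{5} e_{1345} - \frac{2}{5} e_{1356} - \frac{35}{9} e_{1456} - 14 e_{2356} + 63 e_{12345} + \frac{35}{9} e_{12346} - \frac{64}{5} e_{12356} - \frac{49}{3} e_{12456} - \frac{49}{3} e_{123456}
step 3: -\frac{7}{12} e_{13} + \frac{197}{3} e_{14} - \frac{56}{3} e_{15} - \frac{9}{4} e_{16} - 16 e_{24} + \frac{1}{2} e_{34} - 14 e_{36} + 16 e_{45} + \frac{10}{3} e_{56}
Answer: -\frac{56}{3}


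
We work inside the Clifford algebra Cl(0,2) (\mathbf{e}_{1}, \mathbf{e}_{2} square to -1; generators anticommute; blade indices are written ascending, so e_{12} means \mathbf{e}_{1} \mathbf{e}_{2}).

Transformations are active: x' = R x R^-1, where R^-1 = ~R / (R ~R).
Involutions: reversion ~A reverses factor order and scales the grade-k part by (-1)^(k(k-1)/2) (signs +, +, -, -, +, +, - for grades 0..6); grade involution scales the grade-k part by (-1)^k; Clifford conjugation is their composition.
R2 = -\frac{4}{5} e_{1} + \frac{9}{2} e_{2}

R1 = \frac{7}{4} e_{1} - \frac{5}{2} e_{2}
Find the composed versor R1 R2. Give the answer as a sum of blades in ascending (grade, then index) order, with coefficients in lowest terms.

Distribute over the terms of R1 (each basis-blade product reordered to ascending indices, repeated generators contracted through their squares):
(\frac{7}{4} e_{1}) R2 = \frac{7}{5} + \frac{63}{8} e_{12}
(-\frac{5}{2} e_{2}) R2 = \frac{45}{4} - 2 e_{12}
Summing the partial products and collecting blades:
Answer: \frac{253}{20} + \frac{47}{8} e_{12}


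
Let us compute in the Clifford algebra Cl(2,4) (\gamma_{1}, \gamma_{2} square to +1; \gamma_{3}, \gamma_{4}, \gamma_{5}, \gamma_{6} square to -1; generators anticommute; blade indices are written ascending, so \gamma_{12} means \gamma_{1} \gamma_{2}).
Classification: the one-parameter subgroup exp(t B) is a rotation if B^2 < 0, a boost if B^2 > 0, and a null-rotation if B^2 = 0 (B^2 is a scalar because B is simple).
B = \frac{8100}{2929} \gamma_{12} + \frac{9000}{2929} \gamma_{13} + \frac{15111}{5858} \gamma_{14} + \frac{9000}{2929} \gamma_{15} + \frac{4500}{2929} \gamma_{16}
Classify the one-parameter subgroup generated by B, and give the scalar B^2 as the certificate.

B^2 term by term: the squares give (\frac{8100}{2929})^2*(\gamma_{12})^2 + (\frac{9000}{2929})^2*(\gamma_{13})^2 + (\frac{15111}{5858})^2*(\gamma_{14})^2 + (\frac{9000}{2929})^2*(\gamma_{15})^2 + (\frac{4500}{2929})^2*(\gamma_{16})^2 = \frac{65610000}{8579041}*(-1) + \frac{81000000}{8579041}*(+1) + \frac{228342321}{34316164}*(+1) + \frac{81000000}{8579041}*(+1) + \frac{20250000}{8579041}*(+1) = \frac{81}{4} (each basis 2-blade squares to minus the product of its generators' squares); cross terms between blades sharing an index anticommute and cancel. So B^2 = \frac{81}{4}.
Answer: boost, certificate B^2 = \frac{81}{4}. Key observation: B^2 = \frac{81}{4} is a conjugation invariant, so its sign decides the class regardless of the surface form of B.


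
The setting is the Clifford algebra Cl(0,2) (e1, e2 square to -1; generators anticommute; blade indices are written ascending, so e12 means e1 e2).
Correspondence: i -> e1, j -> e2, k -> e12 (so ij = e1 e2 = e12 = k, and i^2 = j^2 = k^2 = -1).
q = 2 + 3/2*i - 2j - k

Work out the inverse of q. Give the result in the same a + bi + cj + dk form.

In blades: q = 2 + 3/2*e1 - 2*e2 - e12.
With qbar = 2 - 3/2*e1 + 2*e2 + e12 (scalar fixed, mapped units negated), q qbar = 45/4 (the sum of squared coefficients), so q^-1 = qbar / (45/4) = 8/45 - 2/15*e1 + 8/45*e2 + 4/45*e12; translating back:
Answer: 8/45 - 2/15*i + 8/45*j + 4/45*k


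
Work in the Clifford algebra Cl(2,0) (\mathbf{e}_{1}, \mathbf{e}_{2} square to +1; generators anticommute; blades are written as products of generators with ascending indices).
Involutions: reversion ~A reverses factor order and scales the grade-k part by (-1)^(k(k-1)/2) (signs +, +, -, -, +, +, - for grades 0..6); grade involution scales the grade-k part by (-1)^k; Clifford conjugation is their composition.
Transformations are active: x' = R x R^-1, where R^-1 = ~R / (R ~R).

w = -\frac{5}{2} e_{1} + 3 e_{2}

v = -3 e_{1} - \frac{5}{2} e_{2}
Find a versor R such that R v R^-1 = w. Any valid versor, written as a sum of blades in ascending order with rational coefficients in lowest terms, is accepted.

The midline construction: v and w both square to \frac{61}{4}, so reflecting in their sum -\frac{11}{2} e_{1} + \frac{1}{2} e_{2} exchanges them.
Answer: -\frac{11}{2} e_{1} + \frac{1}{2} e_{2}


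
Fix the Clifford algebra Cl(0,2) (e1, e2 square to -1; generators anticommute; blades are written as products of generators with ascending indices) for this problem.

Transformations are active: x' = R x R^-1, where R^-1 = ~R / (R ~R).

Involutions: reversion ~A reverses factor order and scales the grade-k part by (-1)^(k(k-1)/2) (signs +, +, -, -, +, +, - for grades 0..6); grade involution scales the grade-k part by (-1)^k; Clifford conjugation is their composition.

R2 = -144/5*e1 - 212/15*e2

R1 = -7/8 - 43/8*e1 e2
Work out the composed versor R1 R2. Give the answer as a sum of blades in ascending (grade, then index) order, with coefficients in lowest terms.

Distribute over the terms of R1 (each basis-blade product reordered to ascending indices, repeated generators contracted through their squares):
(-7/8) R2 = 126/5*e1 + 371/30*e2
(-43/8*e1 e2) R2 = -2279/30*e1 + 774/5*e2
Summing the partial products and collecting blades:
Answer: -1523/30*e1 + 1003/6*e2


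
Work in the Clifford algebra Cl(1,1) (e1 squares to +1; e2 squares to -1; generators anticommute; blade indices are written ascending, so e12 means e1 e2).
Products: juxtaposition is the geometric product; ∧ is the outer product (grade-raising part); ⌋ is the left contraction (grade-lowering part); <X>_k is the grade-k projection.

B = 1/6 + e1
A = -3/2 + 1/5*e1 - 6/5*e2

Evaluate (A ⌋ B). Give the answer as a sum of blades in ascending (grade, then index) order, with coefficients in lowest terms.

step 1: -1/20 - 3/2*e1
Answer: -1/20 - 3/2*e1


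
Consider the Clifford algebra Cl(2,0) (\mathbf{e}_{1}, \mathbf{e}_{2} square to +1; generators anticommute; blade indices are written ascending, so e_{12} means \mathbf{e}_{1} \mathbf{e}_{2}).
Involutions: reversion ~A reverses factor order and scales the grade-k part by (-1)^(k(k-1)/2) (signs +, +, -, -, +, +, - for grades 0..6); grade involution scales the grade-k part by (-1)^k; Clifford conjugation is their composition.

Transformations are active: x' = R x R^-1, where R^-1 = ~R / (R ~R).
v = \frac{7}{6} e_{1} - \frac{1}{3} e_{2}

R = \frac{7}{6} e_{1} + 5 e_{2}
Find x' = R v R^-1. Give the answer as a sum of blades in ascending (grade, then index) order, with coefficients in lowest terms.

~R = \frac{7}{6} e_{1} + 5 e_{2}, and R ~R = \frac{949}{36}, so R^-1 = ~R / (\frac{949}{36}).
R v = -\frac{11}{36} - \frac{56}{9} e_{12}
Answer: -\frac{6797}{5694} e_{1} + \frac{619}{2847} e_{2}


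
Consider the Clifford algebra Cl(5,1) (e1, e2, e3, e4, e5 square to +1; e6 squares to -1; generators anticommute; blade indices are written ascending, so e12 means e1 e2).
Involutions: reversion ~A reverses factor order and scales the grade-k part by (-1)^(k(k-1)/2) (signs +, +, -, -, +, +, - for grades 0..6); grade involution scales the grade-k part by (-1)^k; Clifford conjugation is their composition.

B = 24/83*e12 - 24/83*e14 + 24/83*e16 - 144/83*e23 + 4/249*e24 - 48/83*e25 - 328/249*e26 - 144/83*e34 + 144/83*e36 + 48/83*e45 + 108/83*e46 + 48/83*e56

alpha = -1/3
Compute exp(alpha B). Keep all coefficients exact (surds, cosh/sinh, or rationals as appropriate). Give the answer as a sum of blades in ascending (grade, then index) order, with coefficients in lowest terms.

B^2 term by term: the squares give (24/83)^2*(e12)^2 + (-24/83)^2*(e14)^2 + (24/83)^2*(e16)^2 + (-144/83)^2*(e23)^2 + (4/249)^2*(e24)^2 + (-48/83)^2*(e25)^2 + (-328/249)^2*(e26)^2 + (-144/83)^2*(e34)^2 + (144/83)^2*(e36)^2 + (48/83)^2*(e45)^2 + (108/83)^2*(e46)^2 + (48/83)^2*(e56)^2 = 576/6889*(-1) + 576/6889*(-1) + 576/6889*(+1) + 20736/6889*(-1) + 16/62001*(-1) + 2304/6889*(-1) + 107584/62001*(+1) + 20736/6889*(-1) + 20736/6889*(+1) + 2304/6889*(-1) + 11664/6889*(+1) + 2304/6889*(+1) = 0 (each basis 2-blade squares to minus the product of its generators' squares); cross terms between blades sharing an index anticommute and cancel; the commuting (index-disjoint) pairs give grade-4 terms 2*c*c'*(blade product), which cancel blade by blade — e1234: -6912/6889 + 6912/6889 = 0; e1236: 6912/6889 - 6912/6889 = 0; e1245: 2304/6889 - 2304/6889 = 0; e1246: 5184/6889 - 5248/6889 + 64/6889 = 0; e1256: 2304/6889 - 2304/6889 = 0; e1346: 6912/6889 - 6912/6889 = 0; e1456: -2304/6889 + 2304/6889 = 0; e2345: -13824/6889 + 13824/6889 = 0; e2346: -31104/6889 - 384/6889 + 31488/6889 = 0; e2356: -13824/6889 + 13824/6889 = 0; e2456: 128/6889 + 10368/6889 - 10496/6889 = 0; e3456: -13824/6889 + 13824/6889 = 0 — confirming B is simple. So B^2 = 0.
B^2 = 0, and the exponential is exactly linear here: exp(alpha B) = 1 + alpha B (parabolic case).
Answer: 1 - 8/83*e12 + 8/83*e14 - 8/83*e16 + 48/83*e23 - 4/747*e24 + 16/83*e25 + 328/747*e26 + 48/83*e34 - 48/83*e36 - 16/83*e45 - 36/83*e46 - 16/83*e56


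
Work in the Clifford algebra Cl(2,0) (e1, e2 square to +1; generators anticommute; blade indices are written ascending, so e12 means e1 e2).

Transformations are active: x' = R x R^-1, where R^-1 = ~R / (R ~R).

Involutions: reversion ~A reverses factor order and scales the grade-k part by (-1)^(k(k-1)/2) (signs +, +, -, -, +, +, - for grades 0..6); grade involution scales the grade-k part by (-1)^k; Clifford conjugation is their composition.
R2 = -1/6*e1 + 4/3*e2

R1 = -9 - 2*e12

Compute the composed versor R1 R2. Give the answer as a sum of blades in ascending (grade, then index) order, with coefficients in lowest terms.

Distribute over the terms of R1 (each basis-blade product reordered to ascending indices, repeated generators contracted through their squares):
(-9) R2 = 3/2*e1 - 12*e2
(-2*e12) R2 = -8/3*e1 - 1/3*e2
Summing the partial products and collecting blades:
Answer: -7/6*e1 - 37/3*e2


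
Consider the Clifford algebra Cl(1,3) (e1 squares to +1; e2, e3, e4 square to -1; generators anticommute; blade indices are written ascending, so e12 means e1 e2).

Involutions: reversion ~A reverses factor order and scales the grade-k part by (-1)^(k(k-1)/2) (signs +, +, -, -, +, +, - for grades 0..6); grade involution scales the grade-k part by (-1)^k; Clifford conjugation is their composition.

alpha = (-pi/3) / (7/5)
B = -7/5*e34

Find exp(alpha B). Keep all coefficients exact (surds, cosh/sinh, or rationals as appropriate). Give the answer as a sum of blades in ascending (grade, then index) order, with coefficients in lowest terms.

B^2 = (-7/5)^2*(e34)^2 = 49/25*(-1) = -49/25 (a basis 2-blade squares to minus the product of its generators' squares).
B^2 = -49/25 — a negative square means the series sums to a rotation: l = 7/5, alpha*l = -pi/3, so exp(alpha B) = cos(-pi/3) + (sin(-pi/3)/(7/5))*B = 1/2 + (-5*sqrt(3)/14)*B.
Answer: 1/2 + sqrt(3)/2*e34


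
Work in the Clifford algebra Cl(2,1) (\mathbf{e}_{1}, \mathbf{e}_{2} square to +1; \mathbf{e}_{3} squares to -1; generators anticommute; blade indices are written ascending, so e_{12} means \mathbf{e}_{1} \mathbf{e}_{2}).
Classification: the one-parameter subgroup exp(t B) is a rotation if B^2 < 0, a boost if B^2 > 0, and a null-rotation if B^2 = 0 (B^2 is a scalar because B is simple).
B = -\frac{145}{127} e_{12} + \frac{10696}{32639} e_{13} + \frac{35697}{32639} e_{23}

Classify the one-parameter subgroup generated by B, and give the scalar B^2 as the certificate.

B^2 term by term: the squares give (-\frac{145}{127})^2*(e_{12})^2 + (\frac{10696}{32639})^2*(e_{13})^2 + (\frac{35697}{32639})^2*(e_{23})^2 = \frac{21025}{16129}*(-1) + \frac{114404416}{1065304321}*(+1) + \frac{1274275809}{1065304321}*(+1) = 0 (each basis 2-blade squares to minus the product of its generators' squares); cross terms between blades sharing an index anticommute and cancel. So B^2 = 0.
Answer: null-rotation, certificate B^2 = 0. Because 0 is invariant under every versor sandwich, the classification follows from its sign alone.


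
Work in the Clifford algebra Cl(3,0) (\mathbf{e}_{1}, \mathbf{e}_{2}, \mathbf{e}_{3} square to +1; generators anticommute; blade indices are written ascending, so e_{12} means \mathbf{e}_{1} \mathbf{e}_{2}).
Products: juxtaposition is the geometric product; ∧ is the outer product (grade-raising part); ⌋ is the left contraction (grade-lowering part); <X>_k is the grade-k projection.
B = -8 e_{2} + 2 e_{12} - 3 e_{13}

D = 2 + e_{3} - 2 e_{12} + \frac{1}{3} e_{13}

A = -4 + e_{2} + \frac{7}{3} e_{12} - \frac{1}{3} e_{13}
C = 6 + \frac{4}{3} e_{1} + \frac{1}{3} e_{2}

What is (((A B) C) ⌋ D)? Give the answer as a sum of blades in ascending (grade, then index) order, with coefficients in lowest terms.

step 1: -\frac{41}{3} - \frac{62}{3} e_{1} + 32 e_{2} - 8 e_{12} + 12 e_{13} + \frac{19}{3} e_{23} + \frac{1}{3} e_{123}
step 2: -\frac{890}{9} - \frac{1304}{9} e_{1} + \frac{1783}{9} e_{2} - \frac{163}{9} e_{3} - \frac{878}{9} e_{12} + \frac{647}{9} e_{13} + \frac{346}{9} e_{23} + \frac{58}{9} e_{123}
step 3: -\frac{11744}{27} + \frac{10861}{27} e_{1} + \frac{2608}{9} e_{2} - \frac{3974}{27} e_{3} + \frac{1780}{9} e_{12} - \frac{890}{27} e_{13}
Answer: -\frac{11744}{27} + \frac{10861}{27} e_{1} + \frac{2608}{9} e_{2} - \frac{3974}{27} e_{3} + \frac{1780}{9} e_{12} - \frac{890}{27} e_{13}


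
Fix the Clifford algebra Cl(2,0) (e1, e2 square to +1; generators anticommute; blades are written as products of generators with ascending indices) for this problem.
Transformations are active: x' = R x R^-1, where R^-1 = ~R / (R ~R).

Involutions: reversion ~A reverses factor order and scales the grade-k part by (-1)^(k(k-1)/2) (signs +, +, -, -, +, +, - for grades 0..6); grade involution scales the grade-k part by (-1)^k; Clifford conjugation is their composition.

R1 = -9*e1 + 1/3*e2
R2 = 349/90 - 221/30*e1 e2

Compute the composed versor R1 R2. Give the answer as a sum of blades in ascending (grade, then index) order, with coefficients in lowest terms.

Distribute over the terms of R1 (each basis-blade product reordered to ascending indices, repeated generators contracted through their squares):
(-9*e1) R2 = -349/10*e1 + 663/10*e2
(1/3*e2) R2 = 221/90*e1 + 349/270*e2
Summing the partial products and collecting blades:
Answer: -292/9*e1 + 1825/27*e2


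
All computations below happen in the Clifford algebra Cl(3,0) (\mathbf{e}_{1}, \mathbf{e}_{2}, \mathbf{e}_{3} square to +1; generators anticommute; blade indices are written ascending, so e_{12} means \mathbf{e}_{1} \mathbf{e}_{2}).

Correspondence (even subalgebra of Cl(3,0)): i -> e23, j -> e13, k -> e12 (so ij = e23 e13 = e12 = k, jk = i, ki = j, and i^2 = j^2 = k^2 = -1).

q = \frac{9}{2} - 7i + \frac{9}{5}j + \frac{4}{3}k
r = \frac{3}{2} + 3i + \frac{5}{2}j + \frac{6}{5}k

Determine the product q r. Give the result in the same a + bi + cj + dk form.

In blades: q = \frac{9}{2} + \frac{4}{3} e_{12} + \frac{9}{5} e_{13} - 7 e_{23}, r = \frac{3}{2} + \frac{6}{5} e_{12} + \frac{5}{2} e_{13} + 3 e_{23}.
Distribute q over r term by term (generator squares from the signature, products reordered to ascending indices): (\frac{9}{2})*r = \frac{27}{4} + \frac{27}{5} e_{12} + \frac{45}{4} e_{13} + \frac{27}{2} e_{23}; (\frac{4}{3} e_{12})*r = -\frac{8}{5} + 2 e_{12} + 4 e_{13} - \frac{10}{3} e_{23}; (\frac{9}{5} e_{13})*r = -\frac{9}{2} - \frac{27}{5} e_{12} + \frac{27}{10} e_{13} + \frac{54}{25} e_{23}; (-7 e_{23})*r = 21 - \frac{35}{2} e_{12} + \frac{42}{5} e_{13} - \frac{21}{2} e_{23}.
Sum: \frac{433}{20} - \frac{31}{2} e_{12} + \frac{527}{20} e_{13} + \frac{137}{75} e_{23}; translating back through the correspondence:
Answer: \frac{433}{20} + \frac{137}{75}i + \frac{527}{20}j - \frac{31}{2}k


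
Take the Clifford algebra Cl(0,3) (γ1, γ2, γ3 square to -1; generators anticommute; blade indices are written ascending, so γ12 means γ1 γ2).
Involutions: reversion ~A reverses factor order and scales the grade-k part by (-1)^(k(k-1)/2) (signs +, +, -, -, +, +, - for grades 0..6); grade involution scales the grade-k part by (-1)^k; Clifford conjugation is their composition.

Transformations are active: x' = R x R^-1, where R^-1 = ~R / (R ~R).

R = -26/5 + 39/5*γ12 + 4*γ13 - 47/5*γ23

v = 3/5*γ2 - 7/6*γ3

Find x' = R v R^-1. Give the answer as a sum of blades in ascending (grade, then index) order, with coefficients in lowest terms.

~R = -26/5 - 39/5*γ12 - 4*γ13 + 47/5*γ23, and R ~R = 4806/25, so R^-1 = ~R / (4806/25).
R v = -1/75*γ1 - 2113/150*γ2 + 32/75*γ3 - 23/2*γ123
Answer: 81127/72090*γ1 + 23092/36045*γ2 + 7583/36045*γ3


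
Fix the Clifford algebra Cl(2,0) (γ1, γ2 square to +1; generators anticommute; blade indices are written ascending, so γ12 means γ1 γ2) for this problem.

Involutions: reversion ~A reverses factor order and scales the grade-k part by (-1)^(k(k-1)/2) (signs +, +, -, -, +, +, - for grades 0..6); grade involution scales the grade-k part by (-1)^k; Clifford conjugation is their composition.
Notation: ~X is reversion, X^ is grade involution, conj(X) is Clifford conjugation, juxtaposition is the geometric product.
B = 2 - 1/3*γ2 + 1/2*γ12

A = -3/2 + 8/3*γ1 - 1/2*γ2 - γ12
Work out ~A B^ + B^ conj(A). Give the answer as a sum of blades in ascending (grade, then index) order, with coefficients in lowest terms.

first term: -11/3 + 71/12*γ1 - 1/6*γ2 + 77/36*γ12
second term: -10/3 - 65/12*γ1 + 11/6*γ2 + 77/36*γ12
Answer: -7 + 1/2*γ1 + 5/3*γ2 + 77/18*γ12


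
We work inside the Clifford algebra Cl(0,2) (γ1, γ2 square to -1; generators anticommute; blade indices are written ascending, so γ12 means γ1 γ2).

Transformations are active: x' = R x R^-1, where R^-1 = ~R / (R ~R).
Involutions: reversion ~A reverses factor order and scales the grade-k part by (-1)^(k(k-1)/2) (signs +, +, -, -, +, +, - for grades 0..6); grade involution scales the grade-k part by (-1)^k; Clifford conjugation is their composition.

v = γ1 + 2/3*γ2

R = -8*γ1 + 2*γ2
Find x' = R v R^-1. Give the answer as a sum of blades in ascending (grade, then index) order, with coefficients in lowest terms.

~R = -8*γ1 + 2*γ2, and R ~R = -68, so R^-1 = ~R / (-68).
R v = 20/3 - 22/3*γ12
Answer: 29/51*γ1 - 18/17*γ2


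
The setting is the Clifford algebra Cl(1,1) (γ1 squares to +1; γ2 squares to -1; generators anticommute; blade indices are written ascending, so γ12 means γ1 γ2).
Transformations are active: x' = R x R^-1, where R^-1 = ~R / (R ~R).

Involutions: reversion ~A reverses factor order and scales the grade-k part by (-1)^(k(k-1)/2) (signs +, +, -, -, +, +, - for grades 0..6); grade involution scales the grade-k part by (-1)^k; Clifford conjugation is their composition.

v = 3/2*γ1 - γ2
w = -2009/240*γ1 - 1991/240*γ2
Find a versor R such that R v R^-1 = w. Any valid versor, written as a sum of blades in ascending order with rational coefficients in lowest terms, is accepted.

Why this works: both vectors square to 5/4, so q(v) = q(w) and R = v + w = -1649/240*γ1 - 2231/240*γ2 carries v to w — its own direction survives, the complement (v - w)/2 flips.
Answer: -1649/240*γ1 - 2231/240*γ2


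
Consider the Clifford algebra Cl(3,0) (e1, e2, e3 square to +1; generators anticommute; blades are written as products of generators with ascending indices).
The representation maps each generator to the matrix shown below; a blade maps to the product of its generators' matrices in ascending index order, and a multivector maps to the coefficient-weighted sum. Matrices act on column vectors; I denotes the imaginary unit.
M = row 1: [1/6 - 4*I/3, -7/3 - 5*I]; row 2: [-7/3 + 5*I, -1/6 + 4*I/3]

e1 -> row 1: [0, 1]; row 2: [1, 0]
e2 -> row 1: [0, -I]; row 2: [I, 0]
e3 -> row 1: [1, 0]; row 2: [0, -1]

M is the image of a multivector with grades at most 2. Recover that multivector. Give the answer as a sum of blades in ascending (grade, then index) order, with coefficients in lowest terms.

Method: 1, rho(e1), rho(e2), rho(e3) form a trace-orthogonal basis of the 2x2 complex matrices (tr(X Y) = 2 if X = Y, else 0), so M = m0*1 + m1*rho(e1) + m2*rho(e2) + m3*rho(e3) with m0 = tr(M)/2 = 0, m1 = tr(M rho(e1))/2 = -7/3, m2 = tr(M rho(e2))/2 = 5, m3 = tr(M rho(e3))/2 = 1/6 - 4*I/3.
Multiplying table entries, the bivector images are rho(e1 e2) = I*rho(e3), rho(e1 e3) = -I*rho(e2), rho(e2 e3) = I*rho(e1); with real blade coefficients the real parts of m0..m3 are the coefficients of 1, e1, e2, e3 and the imaginary parts give the bivectors (e2 e3: Im m1, e1 e3: -Im m2, e1 e2: Im m3).
Answer: -7/3*e1 + 5*e2 + 1/6*e3 - 4/3*e1 e2


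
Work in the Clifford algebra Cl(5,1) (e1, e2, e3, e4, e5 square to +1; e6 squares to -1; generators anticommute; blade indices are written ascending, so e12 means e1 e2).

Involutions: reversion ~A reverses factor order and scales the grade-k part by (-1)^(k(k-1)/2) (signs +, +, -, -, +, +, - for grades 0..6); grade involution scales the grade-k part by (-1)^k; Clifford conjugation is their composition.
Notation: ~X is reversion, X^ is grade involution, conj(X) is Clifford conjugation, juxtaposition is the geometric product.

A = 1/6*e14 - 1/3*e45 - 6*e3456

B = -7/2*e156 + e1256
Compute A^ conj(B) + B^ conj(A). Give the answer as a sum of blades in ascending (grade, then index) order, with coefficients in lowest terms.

first term: 21*e134 + 7/6*e146 + 7/12*e456 - 6*e1234 - 1/3*e1246 + 1/6*e2456
second term: -21*e134 - 7/6*e146 - 7/12*e456 - 6*e1234 - 1/3*e1246 + 1/6*e2456
Answer: -12*e1234 - 2/3*e1246 + 1/3*e2456


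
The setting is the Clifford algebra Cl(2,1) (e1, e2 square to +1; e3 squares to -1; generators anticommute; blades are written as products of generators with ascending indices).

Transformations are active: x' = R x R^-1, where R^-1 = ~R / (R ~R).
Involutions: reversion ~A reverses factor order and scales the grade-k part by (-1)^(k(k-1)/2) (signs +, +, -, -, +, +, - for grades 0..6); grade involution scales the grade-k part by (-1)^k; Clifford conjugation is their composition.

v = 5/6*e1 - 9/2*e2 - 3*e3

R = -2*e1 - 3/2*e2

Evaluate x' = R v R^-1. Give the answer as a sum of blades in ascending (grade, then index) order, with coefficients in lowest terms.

~R = -2*e1 - 3/2*e2, and R ~R = 25/4, so R^-1 = ~R / (25/4).
R v = 61/12 + 41/4*e1 e2 + 6*e1 e3 + 9/2*e2 e3
Answer: -613/150*e1 + 103/50*e2 + 3*e3


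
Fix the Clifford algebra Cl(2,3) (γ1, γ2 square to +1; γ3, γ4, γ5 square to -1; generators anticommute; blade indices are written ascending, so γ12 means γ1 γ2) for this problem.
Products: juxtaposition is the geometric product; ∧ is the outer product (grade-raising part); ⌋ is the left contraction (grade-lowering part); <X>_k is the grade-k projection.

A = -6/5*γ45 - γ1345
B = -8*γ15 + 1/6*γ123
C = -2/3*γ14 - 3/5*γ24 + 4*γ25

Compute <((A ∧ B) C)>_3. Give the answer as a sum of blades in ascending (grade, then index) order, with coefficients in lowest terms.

step 1: -1/5*γ12345
step 2: -4/5*γ134 - 3/25*γ135 + 2/15*γ235
step 3: -4/5*γ134 - 3/25*γ135 + 2/15*γ235
Answer: -4/5*γ134 - 3/25*γ135 + 2/15*γ235


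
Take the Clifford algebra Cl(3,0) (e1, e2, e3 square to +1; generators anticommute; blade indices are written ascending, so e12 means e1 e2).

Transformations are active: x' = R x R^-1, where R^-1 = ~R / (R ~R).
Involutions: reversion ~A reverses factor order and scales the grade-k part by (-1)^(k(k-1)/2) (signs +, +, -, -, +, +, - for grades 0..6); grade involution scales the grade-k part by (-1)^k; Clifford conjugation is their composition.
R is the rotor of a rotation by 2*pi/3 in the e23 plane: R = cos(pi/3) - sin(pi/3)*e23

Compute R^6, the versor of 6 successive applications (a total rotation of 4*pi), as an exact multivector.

Half-angle bookkeeping: 6 applications in e23 add up to rotor phase 6*pi/3 = 2*pi, so R^6 = cos(2*pi) - sin(2*pi)*e23.
cos(2*pi) = 1 and sin(2*pi) = 0, so R^6 = 1. The total rotation 4*pi is 2 full turns, so every vector returns to itself, yet the rotor is +1, back on the identity sheet (an even number of 2*pi turns).
Answer: 1


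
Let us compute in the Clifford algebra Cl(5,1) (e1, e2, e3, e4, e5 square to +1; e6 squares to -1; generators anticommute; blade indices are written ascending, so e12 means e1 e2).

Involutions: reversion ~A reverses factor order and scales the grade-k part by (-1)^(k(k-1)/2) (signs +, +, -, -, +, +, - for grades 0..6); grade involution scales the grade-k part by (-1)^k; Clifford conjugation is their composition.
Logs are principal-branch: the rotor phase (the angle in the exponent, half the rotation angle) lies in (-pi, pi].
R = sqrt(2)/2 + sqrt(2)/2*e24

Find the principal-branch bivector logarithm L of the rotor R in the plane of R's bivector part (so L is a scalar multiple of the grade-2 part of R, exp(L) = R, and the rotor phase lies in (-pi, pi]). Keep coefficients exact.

The scalar part of R is sqrt(2)/2, so the principal-branch rotor phase is pinned; divide the bivector part by its sine to get the unit plane — L is the phase times that plane.
Concretely: cos(phase) = sqrt(2)/2 gives phase = ±pi/4, and since phase/sin(phase) is even the sign is immaterial: L = (phase/sin(phase)) * <R>_2 = (sqrt(2)*pi/4) * <R>_2.
Answer: pi/4*e24


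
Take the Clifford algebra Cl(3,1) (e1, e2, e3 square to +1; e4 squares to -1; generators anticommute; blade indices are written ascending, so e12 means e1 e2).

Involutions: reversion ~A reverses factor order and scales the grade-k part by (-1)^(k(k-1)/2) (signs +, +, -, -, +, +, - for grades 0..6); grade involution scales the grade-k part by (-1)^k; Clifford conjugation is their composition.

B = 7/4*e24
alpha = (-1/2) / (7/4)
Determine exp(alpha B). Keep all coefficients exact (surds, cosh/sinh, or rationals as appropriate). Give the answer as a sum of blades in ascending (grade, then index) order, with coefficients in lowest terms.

B^2 = (7/4)^2*(e24)^2 = 49/16*(+1) = 49/16 (a basis 2-blade squares to minus the product of its generators' squares).
B^2 = 49/16 — a positive square means the series sums to a boost: l = 7/4, alpha*l = -1/2, so exp(alpha B) = cosh(-1/2) + (sinh(-1/2)/(7/4))*B = cosh(1/2) + (-4*sinh(1/2)/7)*B.
Answer: cosh(1/2) - sinh(1/2)*e24


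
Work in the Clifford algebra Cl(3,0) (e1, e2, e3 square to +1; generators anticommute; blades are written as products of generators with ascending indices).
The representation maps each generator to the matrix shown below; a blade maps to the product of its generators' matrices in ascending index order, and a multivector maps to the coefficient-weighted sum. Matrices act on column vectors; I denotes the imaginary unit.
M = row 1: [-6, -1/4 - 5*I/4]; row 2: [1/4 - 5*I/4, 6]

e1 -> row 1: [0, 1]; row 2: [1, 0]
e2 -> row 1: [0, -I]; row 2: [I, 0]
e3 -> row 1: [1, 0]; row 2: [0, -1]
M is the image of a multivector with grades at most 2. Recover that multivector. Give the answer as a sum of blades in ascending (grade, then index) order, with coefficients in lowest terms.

Method: 1, rho(e1), rho(e2), rho(e3) form a trace-orthogonal basis of the 2x2 complex matrices (tr(X Y) = 2 if X = Y, else 0), so M = m0*1 + m1*rho(e1) + m2*rho(e2) + m3*rho(e3) with m0 = tr(M)/2 = 0, m1 = tr(M rho(e1))/2 = -5*I/4, m2 = tr(M rho(e2))/2 = -I/4, m3 = tr(M rho(e3))/2 = -6.
Multiplying table entries, the bivector images are rho(e1 e2) = I*rho(e3), rho(e1 e3) = -I*rho(e2), rho(e2 e3) = I*rho(e1); with real blade coefficients the real parts of m0..m3 are the coefficients of 1, e1, e2, e3 and the imaginary parts give the bivectors (e2 e3: Im m1, e1 e3: -Im m2, e1 e2: Im m3).
Answer: -6*e3 + 1/4*e1 e3 - 5/4*e2 e3


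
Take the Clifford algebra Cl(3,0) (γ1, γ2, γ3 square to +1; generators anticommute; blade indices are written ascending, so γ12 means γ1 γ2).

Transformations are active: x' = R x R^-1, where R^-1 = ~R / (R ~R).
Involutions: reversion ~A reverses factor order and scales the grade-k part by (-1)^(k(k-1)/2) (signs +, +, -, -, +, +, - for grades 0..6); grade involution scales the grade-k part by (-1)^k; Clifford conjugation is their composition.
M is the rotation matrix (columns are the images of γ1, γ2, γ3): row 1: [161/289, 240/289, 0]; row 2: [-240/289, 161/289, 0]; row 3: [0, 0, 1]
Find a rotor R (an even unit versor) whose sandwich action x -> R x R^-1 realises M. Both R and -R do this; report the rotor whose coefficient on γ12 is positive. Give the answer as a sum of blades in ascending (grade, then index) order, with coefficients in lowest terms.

Method: write R = a + b12*γ12 + b13*γ13 + b23*γ23 with a^2 + b12^2 + b13^2 + b23^2 = 1 (so R^-1 = ~R). Expanding the columns R e_j ~R gives tr M = 4a^2 - 1 and, from the antisymmetric part, M21 - M12 = -4a*b12, M13 - M31 = 4a*b13, M32 - M23 = -4a*b23.
Here tr M = 611/289, so a^2 = (1 + tr M)/4 = 225/289 and a = ±15/17. Taking a = 15/17: M21 - M12 = -480/289, M13 - M31 = 0, M32 - M23 = 0, giving b12 = 8/17, b13 = 0, b23 = 0, i.e. R = 15/17 + 8/17*γ12.
Its γ12 coefficient is already positive.
Answer: 15/17 + 8/17*γ12. Uniqueness: Spin(3) -> SO(3) maps R and -R to the same rotation of trace 611/289; fixing the sign of the γ12 coefficient removes the ambiguity.


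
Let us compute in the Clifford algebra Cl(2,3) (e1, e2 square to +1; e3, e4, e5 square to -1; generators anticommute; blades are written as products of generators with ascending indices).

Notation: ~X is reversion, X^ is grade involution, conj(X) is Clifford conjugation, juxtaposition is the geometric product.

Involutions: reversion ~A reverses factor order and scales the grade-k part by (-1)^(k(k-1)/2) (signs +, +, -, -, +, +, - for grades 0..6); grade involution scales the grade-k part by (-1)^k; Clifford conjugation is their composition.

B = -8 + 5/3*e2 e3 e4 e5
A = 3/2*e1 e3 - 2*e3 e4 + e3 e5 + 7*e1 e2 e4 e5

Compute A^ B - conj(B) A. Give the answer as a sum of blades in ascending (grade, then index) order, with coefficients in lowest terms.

first term: -71/3*e1 e3 + 5/3*e2 e4 + 10/3*e2 e5 + 16*e3 e4 - 8*e3 e5 - 107/2*e1 e2 e4 e5
second term: -1/3*e1 e3 + 5/3*e2 e4 + 10/3*e2 e5 + 16*e3 e4 - 8*e3 e5 - 117/2*e1 e2 e4 e5
Answer: -70/3*e1 e3 + 5*e1 e2 e4 e5


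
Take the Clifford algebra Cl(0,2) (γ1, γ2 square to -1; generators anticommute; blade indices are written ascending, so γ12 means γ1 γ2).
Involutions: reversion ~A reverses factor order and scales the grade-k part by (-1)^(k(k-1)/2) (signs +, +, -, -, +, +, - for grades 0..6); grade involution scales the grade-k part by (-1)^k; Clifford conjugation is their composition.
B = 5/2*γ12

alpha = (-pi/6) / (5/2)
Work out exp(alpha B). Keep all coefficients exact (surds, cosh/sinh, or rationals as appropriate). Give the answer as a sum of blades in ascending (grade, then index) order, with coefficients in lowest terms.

B^2 = (5/2)^2*(γ12)^2 = 25/4*(-1) = -25/4 (a basis 2-blade squares to minus the product of its generators' squares).
B^2 = -25/4 — the series telescopes trigonometrically here: l = 5/2, alpha*l = -pi/6, so exp(alpha B) = cos(-pi/6) + (sin(-pi/6)/(5/2))*B = sqrt(3)/2 + (-1/5)*B.
Answer: sqrt(3)/2 - 1/2*γ12


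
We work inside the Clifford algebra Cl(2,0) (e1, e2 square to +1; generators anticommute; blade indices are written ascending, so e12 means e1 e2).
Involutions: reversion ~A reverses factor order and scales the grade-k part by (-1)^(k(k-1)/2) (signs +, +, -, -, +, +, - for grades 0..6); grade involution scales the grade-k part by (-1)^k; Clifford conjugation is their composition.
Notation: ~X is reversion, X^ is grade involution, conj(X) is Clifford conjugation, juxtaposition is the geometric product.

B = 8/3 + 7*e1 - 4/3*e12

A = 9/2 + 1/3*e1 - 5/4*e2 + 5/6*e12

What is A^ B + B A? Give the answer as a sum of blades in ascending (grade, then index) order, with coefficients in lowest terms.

first term: 97/9 + 581/18*e1 - 37/18*e2 - 451/36*e12
second term: 139/9 + 613/18*e1 + 53/18*e2 - 451/36*e12
Answer: 236/9 + 199/3*e1 + 8/9*e2 - 451/18*e12


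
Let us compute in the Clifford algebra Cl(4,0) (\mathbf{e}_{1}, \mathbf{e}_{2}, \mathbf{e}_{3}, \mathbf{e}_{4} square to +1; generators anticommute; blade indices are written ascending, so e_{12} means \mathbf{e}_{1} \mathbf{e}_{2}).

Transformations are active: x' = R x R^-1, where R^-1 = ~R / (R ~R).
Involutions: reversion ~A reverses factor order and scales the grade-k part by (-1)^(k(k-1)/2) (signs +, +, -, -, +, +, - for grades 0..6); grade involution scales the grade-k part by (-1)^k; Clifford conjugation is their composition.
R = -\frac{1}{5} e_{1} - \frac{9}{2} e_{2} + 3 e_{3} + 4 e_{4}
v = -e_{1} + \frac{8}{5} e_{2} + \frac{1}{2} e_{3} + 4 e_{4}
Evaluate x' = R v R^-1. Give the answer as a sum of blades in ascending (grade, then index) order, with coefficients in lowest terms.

~R = -\frac{1}{5} e_{1} - \frac{9}{2} e_{2} + 3 e_{3} + 4 e_{4}, and R ~R = \frac{4529}{100}, so R^-1 = ~R / (\frac{4529}{100}).
R v = \frac{21}{2} - \frac{241}{50} e_{12} + \frac{29}{10} e_{13} + \frac{16}{5} e_{14} - \frac{141}{20} e_{23} - \frac{122}{5} e_{24} + 10 e_{34}
Answer: \frac{587}{647} e_{1} - \frac{11926}{3235} e_{2} + \frac{1153}{1294} e_{3} - \frac{1388}{647} e_{4}
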